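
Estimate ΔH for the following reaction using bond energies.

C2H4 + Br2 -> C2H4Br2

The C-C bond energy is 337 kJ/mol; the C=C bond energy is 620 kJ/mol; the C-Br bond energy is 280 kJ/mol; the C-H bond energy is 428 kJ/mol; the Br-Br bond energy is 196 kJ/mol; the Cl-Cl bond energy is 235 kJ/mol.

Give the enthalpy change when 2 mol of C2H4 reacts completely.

Bonds broken (reactants):
  Br-Br: 1 × 196 = 196
  C-H: 4 × 428 = 1712
  C=C: 1 × 620 = 620
  Σ(broken) = 2528 kJ
Bonds formed (products):
  C-Br: 2 × 280 = 560
  C-C: 1 × 337 = 337
  C-H: 4 × 428 = 1712
  Σ(formed) = 2609 kJ
ΔH = Σ(broken) − Σ(formed) = 2528 − 2609 = −81 kJ
For 2× the reaction as written: 2 × (−81) = −162 kJ

ΔH = −162 kJ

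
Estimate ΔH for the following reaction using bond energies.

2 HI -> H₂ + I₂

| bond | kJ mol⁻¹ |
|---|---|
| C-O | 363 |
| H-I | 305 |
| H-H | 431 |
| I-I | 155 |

Bonds broken (reactants):
  H-I: 2 × 305 = 610
  Σ(broken) = 610 kJ
Bonds formed (products):
  H-H: 1 × 431 = 431
  I-I: 1 × 155 = 155
  Σ(formed) = 586 kJ
ΔH = Σ(broken) − Σ(formed) = 610 − 586 = +24 kJ

ΔH ≈ +24 kJ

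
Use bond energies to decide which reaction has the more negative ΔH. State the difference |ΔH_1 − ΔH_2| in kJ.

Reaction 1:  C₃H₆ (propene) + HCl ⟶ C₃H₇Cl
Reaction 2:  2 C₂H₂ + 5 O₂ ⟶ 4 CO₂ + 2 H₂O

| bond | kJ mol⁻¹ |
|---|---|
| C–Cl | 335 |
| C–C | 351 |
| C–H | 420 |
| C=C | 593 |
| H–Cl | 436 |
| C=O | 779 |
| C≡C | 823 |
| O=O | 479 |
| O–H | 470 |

Reaction 2, by 2314 kJ

Reaction 1:
  Bonds broken (reactants):
    C–C: 1 × 351 = 351
    C–H: 6 × 420 = 2520
    C=C: 1 × 593 = 593
    H–Cl: 1 × 436 = 436
    Σ(broken) = 3900 kJ
  Bonds formed (products):
    C–C: 2 × 351 = 702
    C–Cl: 1 × 335 = 335
    C–H: 7 × 420 = 2940
    Σ(formed) = 3977 kJ
  ΔH_1 = 3900 − 3977 = −77 kJ
Reaction 2:
  Bonds broken (reactants):
    C≡C: 2 × 823 = 1646
    C–H: 4 × 420 = 1680
    O=O: 5 × 479 = 2395
    Σ(broken) = 5721 kJ
  Bonds formed (products):
    C=O: 8 × 779 = 6232
    O–H: 4 × 470 = 1880
    Σ(formed) = 8112 kJ
  ΔH_2 = 5721 − 8112 = −2391 kJ
ΔH_1 − ΔH_2 = +2314 kJ, so reaction 2 has the more negative ΔH; |ΔH_1 − ΔH_2| = 2314 kJ.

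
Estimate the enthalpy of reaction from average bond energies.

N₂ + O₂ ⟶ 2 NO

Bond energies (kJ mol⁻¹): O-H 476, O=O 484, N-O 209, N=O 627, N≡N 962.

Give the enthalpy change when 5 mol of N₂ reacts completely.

ΔH = +960 kJ

Bonds broken (reactants):
  N≡N: 1 × 962 = 962
  O=O: 1 × 484 = 484
  Σ(broken) = 1446 kJ
Bonds formed (products):
  N=O: 2 × 627 = 1254
  Σ(formed) = 1254 kJ
ΔH = Σ(broken) − Σ(formed) = 1446 − 1254 = +192 kJ
For 5× the reaction as written: 5 × (+192) = +960 kJ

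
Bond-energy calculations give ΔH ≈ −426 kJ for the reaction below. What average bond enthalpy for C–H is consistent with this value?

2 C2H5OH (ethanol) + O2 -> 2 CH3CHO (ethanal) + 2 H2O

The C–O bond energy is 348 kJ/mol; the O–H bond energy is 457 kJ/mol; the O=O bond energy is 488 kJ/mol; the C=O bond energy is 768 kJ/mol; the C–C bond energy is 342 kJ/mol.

D(C–H) ≈ 420 kJ/mol

Let D be the C–H bond energy.
Σ(broken) = 2×342 + 10×D + 2×348 + 2×457 + 1×488 = 2782 + 10D
Σ(formed) = 2×342 + 8×D + 2×768 + 4×457 = 4048 + 8D
ΔH = Σ(broken) − Σ(formed) = (2782 + 10D) − (4048 + 8D) = −1266 + 2D
Setting this equal to −426 kJ gives 2D = 840, so D = 420 kJ/mol.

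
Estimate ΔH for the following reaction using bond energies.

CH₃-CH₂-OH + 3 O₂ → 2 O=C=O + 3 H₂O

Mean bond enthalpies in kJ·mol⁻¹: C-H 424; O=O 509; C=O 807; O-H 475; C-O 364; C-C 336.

ΔH ≈ −1256 kJ

Bonds broken (reactants):
  C-C: 1 × 336 = 336
  C-H: 5 × 424 = 2120
  C-O: 1 × 364 = 364
  O-H: 1 × 475 = 475
  O=O: 3 × 509 = 1527
  Σ(broken) = 4822 kJ
Bonds formed (products):
  C=O: 4 × 807 = 3228
  O-H: 6 × 475 = 2850
  Σ(formed) = 6078 kJ
ΔH = Σ(broken) − Σ(formed) = 4822 − 6078 = −1256 kJ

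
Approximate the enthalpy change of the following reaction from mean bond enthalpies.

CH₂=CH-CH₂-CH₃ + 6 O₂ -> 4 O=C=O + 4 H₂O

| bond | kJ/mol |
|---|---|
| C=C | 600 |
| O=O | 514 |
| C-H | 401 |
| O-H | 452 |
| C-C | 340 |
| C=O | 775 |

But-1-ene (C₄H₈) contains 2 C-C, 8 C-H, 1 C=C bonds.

Bonds broken (reactants):
  C-C: 2 × 340 = 680
  C-H: 8 × 401 = 3208
  C=C: 1 × 600 = 600
  O=O: 6 × 514 = 3084
  Σ(broken) = 7572 kJ
Bonds formed (products):
  C=O: 8 × 775 = 6200
  O-H: 8 × 452 = 3616
  Σ(formed) = 9816 kJ
ΔH = Σ(broken) − Σ(formed) = 7572 − 9816 = −2244 kJ

ΔH ≈ −2244 kJ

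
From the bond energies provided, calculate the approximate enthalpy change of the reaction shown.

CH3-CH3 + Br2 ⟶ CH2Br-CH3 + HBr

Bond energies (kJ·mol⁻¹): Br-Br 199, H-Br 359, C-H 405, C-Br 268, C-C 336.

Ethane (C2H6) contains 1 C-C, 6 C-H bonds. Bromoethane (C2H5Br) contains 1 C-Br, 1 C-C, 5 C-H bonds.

ΔH ≈ −23 kJ

Bonds broken (reactants):
  Br-Br: 1 × 199 = 199
  C-C: 1 × 336 = 336
  C-H: 6 × 405 = 2430
  Σ(broken) = 2965 kJ
Bonds formed (products):
  C-Br: 1 × 268 = 268
  C-C: 1 × 336 = 336
  C-H: 5 × 405 = 2025
  H-Br: 1 × 359 = 359
  Σ(formed) = 2988 kJ
ΔH = Σ(broken) − Σ(formed) = 2965 − 2988 = −23 kJ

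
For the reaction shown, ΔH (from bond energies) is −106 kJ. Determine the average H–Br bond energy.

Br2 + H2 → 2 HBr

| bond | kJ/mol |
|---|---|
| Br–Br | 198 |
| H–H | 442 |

Let D be the H–Br bond energy.
Σ(broken) = 1×198 + 1×442 = 640
Σ(formed) = 2×D = 2D
ΔH = Σ(broken) − Σ(formed) = (640) − (2D) = +640 − 2D
Setting this equal to −106 kJ gives 2D = 746, so D = 373 kJ/mol.

D(H–Br) ≈ 373 kJ/mol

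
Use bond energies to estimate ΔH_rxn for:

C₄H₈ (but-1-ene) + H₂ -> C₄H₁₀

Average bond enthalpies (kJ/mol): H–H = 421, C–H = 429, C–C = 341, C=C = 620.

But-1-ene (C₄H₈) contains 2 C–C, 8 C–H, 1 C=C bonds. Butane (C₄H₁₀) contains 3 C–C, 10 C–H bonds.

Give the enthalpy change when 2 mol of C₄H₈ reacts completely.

ΔH = −316 kJ

Bonds broken (reactants):
  C–C: 2 × 341 = 682
  C–H: 8 × 429 = 3432
  C=C: 1 × 620 = 620
  H–H: 1 × 421 = 421
  Σ(broken) = 5155 kJ
Bonds formed (products):
  C–C: 3 × 341 = 1023
  C–H: 10 × 429 = 4290
  Σ(formed) = 5313 kJ
ΔH = Σ(broken) − Σ(formed) = 5155 − 5313 = −158 kJ
For 2× the reaction as written: 2 × (−158) = −316 kJ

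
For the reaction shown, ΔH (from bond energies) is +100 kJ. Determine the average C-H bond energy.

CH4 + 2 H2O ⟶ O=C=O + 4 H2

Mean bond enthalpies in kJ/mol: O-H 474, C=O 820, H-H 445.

D(C-H) ≈ 406 kJ/mol

Let D be the C-H bond energy.
Σ(broken) = 4×D + 4×474 = 1896 + 4D
Σ(formed) = 2×820 + 4×445 = 3420
ΔH = Σ(broken) − Σ(formed) = (1896 + 4D) − (3420) = −1524 + 4D
Setting this equal to +100 kJ gives 4D = 1624, so D = 406 kJ/mol.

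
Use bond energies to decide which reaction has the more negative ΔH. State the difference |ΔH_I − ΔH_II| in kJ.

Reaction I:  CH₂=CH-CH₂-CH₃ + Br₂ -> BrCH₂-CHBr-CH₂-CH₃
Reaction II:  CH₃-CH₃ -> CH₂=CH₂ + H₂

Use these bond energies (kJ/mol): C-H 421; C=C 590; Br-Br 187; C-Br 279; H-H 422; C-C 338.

Reaction I, by 287 kJ

Reaction I:
  Bonds broken (reactants):
    Br-Br: 1 × 187 = 187
    C-C: 2 × 338 = 676
    C-H: 8 × 421 = 3368
    C=C: 1 × 590 = 590
    Σ(broken) = 4821 kJ
  Bonds formed (products):
    C-Br: 2 × 279 = 558
    C-C: 3 × 338 = 1014
    C-H: 8 × 421 = 3368
    Σ(formed) = 4940 kJ
  ΔH_I = 4821 − 4940 = −119 kJ
Reaction II:
  Bonds broken (reactants):
    C-C: 1 × 338 = 338
    C-H: 6 × 421 = 2526
    Σ(broken) = 2864 kJ
  Bonds formed (products):
    C-H: 4 × 421 = 1684
    C=C: 1 × 590 = 590
    H-H: 1 × 422 = 422
    Σ(formed) = 2696 kJ
  ΔH_II = 2864 − 2696 = +168 kJ
ΔH_I − ΔH_II = −287 kJ, so reaction I has the more negative ΔH; |ΔH_I − ΔH_II| = 287 kJ.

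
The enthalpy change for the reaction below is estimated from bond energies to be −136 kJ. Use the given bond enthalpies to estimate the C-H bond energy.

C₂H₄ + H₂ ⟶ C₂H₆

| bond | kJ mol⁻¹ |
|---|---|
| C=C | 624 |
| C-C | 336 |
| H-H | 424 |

D(C-H) ≈ 424 kJ/mol

Let D be the C-H bond energy.
Σ(broken) = 4×D + 1×624 + 1×424 = 1048 + 4D
Σ(formed) = 1×336 + 6×D = 336 + 6D
ΔH = Σ(broken) − Σ(formed) = (1048 + 4D) − (336 + 6D) = +712 − 2D
Setting this equal to −136 kJ gives 2D = 848, so D = 424 kJ/mol.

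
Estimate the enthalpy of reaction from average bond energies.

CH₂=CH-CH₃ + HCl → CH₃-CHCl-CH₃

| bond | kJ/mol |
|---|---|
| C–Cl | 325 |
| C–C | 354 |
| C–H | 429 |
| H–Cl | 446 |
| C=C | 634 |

Bonds broken (reactants):
  C–C: 1 × 354 = 354
  C–H: 6 × 429 = 2574
  C=C: 1 × 634 = 634
  H–Cl: 1 × 446 = 446
  Σ(broken) = 4008 kJ
Bonds formed (products):
  C–C: 2 × 354 = 708
  C–Cl: 1 × 325 = 325
  C–H: 7 × 429 = 3003
  Σ(formed) = 4036 kJ
ΔH = Σ(broken) − Σ(formed) = 4008 − 4036 = −28 kJ

ΔH ≈ −28 kJ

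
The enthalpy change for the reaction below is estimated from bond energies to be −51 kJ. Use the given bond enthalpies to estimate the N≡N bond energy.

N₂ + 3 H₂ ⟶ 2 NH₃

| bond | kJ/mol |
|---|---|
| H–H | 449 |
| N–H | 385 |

Let D be the N≡N bond energy.
Σ(broken) = 3×449 + 1×D = 1347 + D
Σ(formed) = 6×385 = 2310
ΔH = Σ(broken) − Σ(formed) = (1347 + D) − (2310) = −963 + D
Setting this equal to −51 kJ gives D = 912 kJ/mol.

D(N≡N) ≈ 912 kJ/mol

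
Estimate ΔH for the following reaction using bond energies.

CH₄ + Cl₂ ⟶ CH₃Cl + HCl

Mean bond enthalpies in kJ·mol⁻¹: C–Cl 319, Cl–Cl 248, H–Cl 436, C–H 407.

Bonds broken (reactants):
  C–H: 4 × 407 = 1628
  Cl–Cl: 1 × 248 = 248
  Σ(broken) = 1876 kJ
Bonds formed (products):
  C–Cl: 1 × 319 = 319
  C–H: 3 × 407 = 1221
  H–Cl: 1 × 436 = 436
  Σ(formed) = 1976 kJ
ΔH = Σ(broken) − Σ(formed) = 1876 − 1976 = −100 kJ

ΔH ≈ −100 kJ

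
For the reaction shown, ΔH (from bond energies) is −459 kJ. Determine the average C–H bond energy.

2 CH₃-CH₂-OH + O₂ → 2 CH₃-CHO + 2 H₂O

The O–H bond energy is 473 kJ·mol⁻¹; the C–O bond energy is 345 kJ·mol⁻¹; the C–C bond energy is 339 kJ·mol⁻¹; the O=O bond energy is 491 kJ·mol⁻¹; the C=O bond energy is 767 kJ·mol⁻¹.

Let D be the C–H bond energy.
Σ(broken) = 2×339 + 10×D + 2×345 + 2×473 + 1×491 = 2805 + 10D
Σ(formed) = 2×339 + 8×D + 2×767 + 4×473 = 4104 + 8D
ΔH = Σ(broken) − Σ(formed) = (2805 + 10D) − (4104 + 8D) = −1299 + 2D
Setting this equal to −459 kJ gives 2D = 840, so D = 420 kJ/mol.

D(C–H) ≈ 420 kJ/mol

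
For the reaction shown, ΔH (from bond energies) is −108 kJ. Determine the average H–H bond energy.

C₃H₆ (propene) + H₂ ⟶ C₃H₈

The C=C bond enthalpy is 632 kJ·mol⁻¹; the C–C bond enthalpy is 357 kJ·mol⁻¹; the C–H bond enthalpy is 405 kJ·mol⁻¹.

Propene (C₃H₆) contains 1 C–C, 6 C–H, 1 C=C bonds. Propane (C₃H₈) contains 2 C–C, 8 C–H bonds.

D(H–H) ≈ 427 kJ/mol

Let D be the H–H bond energy.
Σ(broken) = 1×357 + 6×405 + 1×632 + 1×D = 3419 + D
Σ(formed) = 2×357 + 8×405 = 3954
ΔH = Σ(broken) − Σ(formed) = (3419 + D) − (3954) = −535 + D
Setting this equal to −108 kJ gives D = 427 kJ/mol.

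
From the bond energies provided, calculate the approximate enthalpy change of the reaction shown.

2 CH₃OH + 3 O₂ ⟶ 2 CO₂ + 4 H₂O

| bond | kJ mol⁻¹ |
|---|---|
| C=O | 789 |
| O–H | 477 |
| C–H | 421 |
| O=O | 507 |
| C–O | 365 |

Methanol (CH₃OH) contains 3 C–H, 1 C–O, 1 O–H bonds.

Bonds broken (reactants):
  C–H: 6 × 421 = 2526
  C–O: 2 × 365 = 730
  O–H: 2 × 477 = 954
  O=O: 3 × 507 = 1521
  Σ(broken) = 5731 kJ
Bonds formed (products):
  C=O: 4 × 789 = 3156
  O–H: 8 × 477 = 3816
  Σ(formed) = 6972 kJ
ΔH = Σ(broken) − Σ(formed) = 5731 − 6972 = −1241 kJ

ΔH ≈ −1241 kJ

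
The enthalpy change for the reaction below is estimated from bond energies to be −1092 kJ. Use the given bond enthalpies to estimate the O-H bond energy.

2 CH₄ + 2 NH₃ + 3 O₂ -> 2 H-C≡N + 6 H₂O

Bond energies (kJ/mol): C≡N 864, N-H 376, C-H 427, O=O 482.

D(O-H) ≈ 469 kJ/mol

Let D be the O-H bond energy.
Σ(broken) = 8×427 + 6×376 + 3×482 = 7118
Σ(formed) = 2×864 + 2×427 + 12×D = 2582 + 12D
ΔH = Σ(broken) − Σ(formed) = (7118) − (2582 + 12D) = +4536 − 12D
Setting this equal to −1092 kJ gives 12D = 5628, so D = 469 kJ/mol.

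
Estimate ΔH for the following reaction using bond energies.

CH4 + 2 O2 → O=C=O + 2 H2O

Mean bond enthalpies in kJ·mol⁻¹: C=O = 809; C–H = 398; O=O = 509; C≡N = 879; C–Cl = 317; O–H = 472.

Bonds broken (reactants):
  C–H: 4 × 398 = 1592
  O=O: 2 × 509 = 1018
  Σ(broken) = 2610 kJ
Bonds formed (products):
  C=O: 2 × 809 = 1618
  O–H: 4 × 472 = 1888
  Σ(formed) = 3506 kJ
ΔH = Σ(broken) − Σ(formed) = 2610 − 3506 = −896 kJ

ΔH ≈ −896 kJ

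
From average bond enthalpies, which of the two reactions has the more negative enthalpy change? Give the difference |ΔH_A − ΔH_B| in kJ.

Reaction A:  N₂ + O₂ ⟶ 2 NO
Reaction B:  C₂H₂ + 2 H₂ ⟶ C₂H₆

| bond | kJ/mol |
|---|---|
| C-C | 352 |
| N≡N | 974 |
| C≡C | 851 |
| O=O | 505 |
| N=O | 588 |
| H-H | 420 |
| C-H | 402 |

Reaction A:
  Bonds broken (reactants):
    N≡N: 1 × 974 = 974
    O=O: 1 × 505 = 505
    Σ(broken) = 1479 kJ
  Bonds formed (products):
    N=O: 2 × 588 = 1176
    Σ(formed) = 1176 kJ
  ΔH_A = 1479 − 1176 = +303 kJ
Reaction B:
  Bonds broken (reactants):
    C≡C: 1 × 851 = 851
    C-H: 2 × 402 = 804
    H-H: 2 × 420 = 840
    Σ(broken) = 2495 kJ
  Bonds formed (products):
    C-C: 1 × 352 = 352
    C-H: 6 × 402 = 2412
    Σ(formed) = 2764 kJ
  ΔH_B = 2495 − 2764 = −269 kJ
ΔH_A − ΔH_B = +572 kJ, so reaction B has the more negative ΔH; |ΔH_A − ΔH_B| = 572 kJ.

Reaction B, by 572 kJ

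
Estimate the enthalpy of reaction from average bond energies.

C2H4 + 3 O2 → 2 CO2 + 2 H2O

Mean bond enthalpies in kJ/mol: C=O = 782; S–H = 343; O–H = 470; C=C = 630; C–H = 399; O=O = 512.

ΔH ≈ −1246 kJ

Bonds broken (reactants):
  C–H: 4 × 399 = 1596
  C=C: 1 × 630 = 630
  O=O: 3 × 512 = 1536
  Σ(broken) = 3762 kJ
Bonds formed (products):
  C=O: 4 × 782 = 3128
  O–H: 4 × 470 = 1880
  Σ(formed) = 5008 kJ
ΔH = Σ(broken) − Σ(formed) = 3762 − 5008 = −1246 kJ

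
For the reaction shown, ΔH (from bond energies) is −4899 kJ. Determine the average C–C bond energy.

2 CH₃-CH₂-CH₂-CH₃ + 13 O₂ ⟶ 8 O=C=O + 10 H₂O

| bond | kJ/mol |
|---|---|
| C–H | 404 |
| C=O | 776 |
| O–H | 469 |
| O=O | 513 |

D(C–C) ≈ 358 kJ/mol

Let D be the C–C bond energy.
Σ(broken) = 6×D + 20×404 + 13×513 = 14749 + 6D
Σ(formed) = 16×776 + 20×469 = 21796
ΔH = Σ(broken) − Σ(formed) = (14749 + 6D) − (21796) = −7047 + 6D
Setting this equal to −4899 kJ gives 6D = 2148, so D = 358 kJ/mol.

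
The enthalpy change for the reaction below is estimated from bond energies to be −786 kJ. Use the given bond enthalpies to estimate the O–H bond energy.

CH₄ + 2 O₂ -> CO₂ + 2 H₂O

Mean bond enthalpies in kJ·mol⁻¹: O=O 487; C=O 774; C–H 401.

Let D be the O–H bond energy.
Σ(broken) = 4×401 + 2×487 = 2578
Σ(formed) = 2×774 + 4×D = 1548 + 4D
ΔH = Σ(broken) − Σ(formed) = (2578) − (1548 + 4D) = +1030 − 4D
Setting this equal to −786 kJ gives 4D = 1816, so D = 454 kJ/mol.

D(O–H) ≈ 454 kJ/mol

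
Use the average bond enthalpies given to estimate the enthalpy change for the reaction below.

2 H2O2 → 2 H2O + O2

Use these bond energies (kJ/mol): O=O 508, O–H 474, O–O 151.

Bonds broken (reactants):
  O–H: 4 × 474 = 1896
  O–O: 2 × 151 = 302
  Σ(broken) = 2198 kJ
Bonds formed (products):
  O–H: 4 × 474 = 1896
  O=O: 1 × 508 = 508
  Σ(formed) = 2404 kJ
ΔH = Σ(broken) − Σ(formed) = 2198 − 2404 = −206 kJ

ΔH ≈ −206 kJ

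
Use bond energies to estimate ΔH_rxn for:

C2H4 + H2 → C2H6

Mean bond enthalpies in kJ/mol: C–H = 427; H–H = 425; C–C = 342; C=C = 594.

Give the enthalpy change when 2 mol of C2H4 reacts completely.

ΔH = −354 kJ

Bonds broken (reactants):
  C–H: 4 × 427 = 1708
  C=C: 1 × 594 = 594
  H–H: 1 × 425 = 425
  Σ(broken) = 2727 kJ
Bonds formed (products):
  C–C: 1 × 342 = 342
  C–H: 6 × 427 = 2562
  Σ(formed) = 2904 kJ
ΔH = Σ(broken) − Σ(formed) = 2727 − 2904 = −177 kJ
For 2× the reaction as written: 2 × (−177) = −354 kJ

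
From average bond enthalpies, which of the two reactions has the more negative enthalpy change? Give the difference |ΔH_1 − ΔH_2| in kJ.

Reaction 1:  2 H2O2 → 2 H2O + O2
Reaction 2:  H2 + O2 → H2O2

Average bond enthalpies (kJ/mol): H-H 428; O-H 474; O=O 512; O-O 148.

Reaction 1:
  Bonds broken (reactants):
    O-H: 4 × 474 = 1896
    O-O: 2 × 148 = 296
    Σ(broken) = 2192 kJ
  Bonds formed (products):
    O-H: 4 × 474 = 1896
    O=O: 1 × 512 = 512
    Σ(formed) = 2408 kJ
  ΔH_1 = 2192 − 2408 = −216 kJ
Reaction 2:
  Bonds broken (reactants):
    H-H: 1 × 428 = 428
    O=O: 1 × 512 = 512
    Σ(broken) = 940 kJ
  Bonds formed (products):
    O-H: 2 × 474 = 948
    O-O: 1 × 148 = 148
    Σ(formed) = 1096 kJ
  ΔH_2 = 940 − 1096 = −156 kJ
ΔH_1 − ΔH_2 = −60 kJ, so reaction 1 has the more negative ΔH; |ΔH_1 − ΔH_2| = 60 kJ.

Reaction 1, by 60 kJ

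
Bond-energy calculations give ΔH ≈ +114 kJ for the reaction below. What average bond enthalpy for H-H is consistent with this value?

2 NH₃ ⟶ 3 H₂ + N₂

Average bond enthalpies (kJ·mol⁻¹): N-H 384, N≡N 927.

D(H-H) ≈ 421 kJ/mol

Let D be the H-H bond energy.
Σ(broken) = 6×384 = 2304
Σ(formed) = 3×D + 1×927 = 927 + 3D
ΔH = Σ(broken) − Σ(formed) = (2304) − (927 + 3D) = +1377 − 3D
Setting this equal to +114 kJ gives 3D = 1263, so D = 421 kJ/mol.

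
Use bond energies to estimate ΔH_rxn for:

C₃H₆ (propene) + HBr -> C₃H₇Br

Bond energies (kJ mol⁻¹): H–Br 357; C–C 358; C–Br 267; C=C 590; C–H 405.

Bonds broken (reactants):
  C–C: 1 × 358 = 358
  C–H: 6 × 405 = 2430
  C=C: 1 × 590 = 590
  H–Br: 1 × 357 = 357
  Σ(broken) = 3735 kJ
Bonds formed (products):
  C–Br: 1 × 267 = 267
  C–C: 2 × 358 = 716
  C–H: 7 × 405 = 2835
  Σ(formed) = 3818 kJ
ΔH = Σ(broken) − Σ(formed) = 3735 − 3818 = −83 kJ

ΔH ≈ −83 kJ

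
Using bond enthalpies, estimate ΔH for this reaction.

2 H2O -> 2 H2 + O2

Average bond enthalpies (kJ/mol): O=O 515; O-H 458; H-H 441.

ΔH ≈ +435 kJ

Bonds broken (reactants):
  O-H: 4 × 458 = 1832
  Σ(broken) = 1832 kJ
Bonds formed (products):
  H-H: 2 × 441 = 882
  O=O: 1 × 515 = 515
  Σ(formed) = 1397 kJ
ΔH = Σ(broken) − Σ(formed) = 1832 − 1397 = +435 kJ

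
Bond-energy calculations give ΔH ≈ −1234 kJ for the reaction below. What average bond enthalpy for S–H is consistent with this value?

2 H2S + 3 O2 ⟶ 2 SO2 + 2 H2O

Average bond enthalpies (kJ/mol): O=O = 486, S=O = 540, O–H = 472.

Let D be the S–H bond energy.
Σ(broken) = 3×486 + 4×D = 1458 + 4D
Σ(formed) = 4×472 + 4×540 = 4048
ΔH = Σ(broken) − Σ(formed) = (1458 + 4D) − (4048) = −2590 + 4D
Setting this equal to −1234 kJ gives 4D = 1356, so D = 339 kJ/mol.

D(S–H) ≈ 339 kJ/mol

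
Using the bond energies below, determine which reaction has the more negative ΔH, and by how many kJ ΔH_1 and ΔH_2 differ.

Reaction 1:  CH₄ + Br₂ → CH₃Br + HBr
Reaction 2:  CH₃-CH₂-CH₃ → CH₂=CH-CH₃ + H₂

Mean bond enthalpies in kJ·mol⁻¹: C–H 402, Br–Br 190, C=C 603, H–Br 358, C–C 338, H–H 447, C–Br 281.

Reaction 1:
  Bonds broken (reactants):
    Br–Br: 1 × 190 = 190
    C–H: 4 × 402 = 1608
    Σ(broken) = 1798 kJ
  Bonds formed (products):
    C–Br: 1 × 281 = 281
    C–H: 3 × 402 = 1206
    H–Br: 1 × 358 = 358
    Σ(formed) = 1845 kJ
  ΔH_1 = 1798 − 1845 = −47 kJ
Reaction 2:
  Bonds broken (reactants):
    C–C: 2 × 338 = 676
    C–H: 8 × 402 = 3216
    Σ(broken) = 3892 kJ
  Bonds formed (products):
    C–C: 1 × 338 = 338
    C–H: 6 × 402 = 2412
    C=C: 1 × 603 = 603
    H–H: 1 × 447 = 447
    Σ(formed) = 3800 kJ
  ΔH_2 = 3892 − 3800 = +92 kJ
ΔH_1 − ΔH_2 = −139 kJ, so reaction 1 has the more negative ΔH; |ΔH_1 − ΔH_2| = 139 kJ.

Reaction 1, by 139 kJ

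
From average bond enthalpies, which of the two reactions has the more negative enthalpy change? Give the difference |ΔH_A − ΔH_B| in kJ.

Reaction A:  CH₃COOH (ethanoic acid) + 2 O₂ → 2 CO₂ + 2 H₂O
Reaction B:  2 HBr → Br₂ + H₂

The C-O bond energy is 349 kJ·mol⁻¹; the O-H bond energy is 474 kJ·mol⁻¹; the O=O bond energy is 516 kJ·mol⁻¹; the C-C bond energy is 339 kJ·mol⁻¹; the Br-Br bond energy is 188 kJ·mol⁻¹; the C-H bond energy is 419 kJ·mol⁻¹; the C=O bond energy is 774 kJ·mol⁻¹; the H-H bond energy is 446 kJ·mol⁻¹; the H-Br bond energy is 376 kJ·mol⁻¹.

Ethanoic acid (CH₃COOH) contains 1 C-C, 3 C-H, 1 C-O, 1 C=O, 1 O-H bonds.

Reaction A:
  Bonds broken (reactants):
    C-C: 1 × 339 = 339
    C-H: 3 × 419 = 1257
    C-O: 1 × 349 = 349
    C=O: 1 × 774 = 774
    O-H: 1 × 474 = 474
    O=O: 2 × 516 = 1032
    Σ(broken) = 4225 kJ
  Bonds formed (products):
    C=O: 4 × 774 = 3096
    O-H: 4 × 474 = 1896
    Σ(formed) = 4992 kJ
  ΔH_A = 4225 − 4992 = −767 kJ
Reaction B:
  Bonds broken (reactants):
    H-Br: 2 × 376 = 752
    Σ(broken) = 752 kJ
  Bonds formed (products):
    Br-Br: 1 × 188 = 188
    H-H: 1 × 446 = 446
    Σ(formed) = 634 kJ
  ΔH_B = 752 − 634 = +118 kJ
ΔH_A − ΔH_B = −885 kJ, so reaction A has the more negative ΔH; |ΔH_A − ΔH_B| = 885 kJ.

Reaction A, by 885 kJ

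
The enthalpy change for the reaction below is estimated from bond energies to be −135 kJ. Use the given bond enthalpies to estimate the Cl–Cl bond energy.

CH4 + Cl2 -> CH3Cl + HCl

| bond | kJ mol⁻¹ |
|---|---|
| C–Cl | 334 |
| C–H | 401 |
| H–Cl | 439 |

D(Cl–Cl) ≈ 237 kJ/mol

Let D be the Cl–Cl bond energy.
Σ(broken) = 4×401 + 1×D = 1604 + D
Σ(formed) = 1×334 + 3×401 + 1×439 = 1976
ΔH = Σ(broken) − Σ(formed) = (1604 + D) − (1976) = −372 + D
Setting this equal to −135 kJ gives D = 237 kJ/mol.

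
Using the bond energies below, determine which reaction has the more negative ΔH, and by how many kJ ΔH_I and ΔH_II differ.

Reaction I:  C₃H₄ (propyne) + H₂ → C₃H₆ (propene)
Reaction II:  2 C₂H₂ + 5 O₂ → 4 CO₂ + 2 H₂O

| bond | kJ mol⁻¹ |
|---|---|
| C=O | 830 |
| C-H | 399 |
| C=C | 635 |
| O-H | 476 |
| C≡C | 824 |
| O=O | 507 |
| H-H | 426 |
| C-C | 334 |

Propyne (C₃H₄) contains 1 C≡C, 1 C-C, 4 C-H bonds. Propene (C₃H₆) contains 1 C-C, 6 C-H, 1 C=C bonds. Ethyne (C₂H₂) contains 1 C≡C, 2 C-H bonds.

Reaction I:
  Bonds broken (reactants):
    C≡C: 1 × 824 = 824
    C-C: 1 × 334 = 334
    C-H: 4 × 399 = 1596
    H-H: 1 × 426 = 426
    Σ(broken) = 3180 kJ
  Bonds formed (products):
    C-C: 1 × 334 = 334
    C-H: 6 × 399 = 2394
    C=C: 1 × 635 = 635
    Σ(formed) = 3363 kJ
  ΔH_I = 3180 − 3363 = −183 kJ
Reaction II:
  Bonds broken (reactants):
    C≡C: 2 × 824 = 1648
    C-H: 4 × 399 = 1596
    O=O: 5 × 507 = 2535
    Σ(broken) = 5779 kJ
  Bonds formed (products):
    C=O: 8 × 830 = 6640
    O-H: 4 × 476 = 1904
    Σ(formed) = 8544 kJ
  ΔH_II = 5779 − 8544 = −2765 kJ
ΔH_I − ΔH_II = +2582 kJ, so reaction II has the more negative ΔH; |ΔH_I − ΔH_II| = 2582 kJ.

Reaction II, by 2582 kJ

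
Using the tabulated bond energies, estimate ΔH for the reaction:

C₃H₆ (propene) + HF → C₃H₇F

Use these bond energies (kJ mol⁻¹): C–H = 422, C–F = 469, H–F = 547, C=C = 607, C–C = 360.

ΔH ≈ −97 kJ

Bonds broken (reactants):
  C–C: 1 × 360 = 360
  C–H: 6 × 422 = 2532
  C=C: 1 × 607 = 607
  H–F: 1 × 547 = 547
  Σ(broken) = 4046 kJ
Bonds formed (products):
  C–C: 2 × 360 = 720
  C–F: 1 × 469 = 469
  C–H: 7 × 422 = 2954
  Σ(formed) = 4143 kJ
ΔH = Σ(broken) − Σ(formed) = 4046 − 4143 = −97 kJ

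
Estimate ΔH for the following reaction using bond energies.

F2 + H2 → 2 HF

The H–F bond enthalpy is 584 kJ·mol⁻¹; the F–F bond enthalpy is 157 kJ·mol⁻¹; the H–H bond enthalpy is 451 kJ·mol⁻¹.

Bonds broken (reactants):
  F–F: 1 × 157 = 157
  H–H: 1 × 451 = 451
  Σ(broken) = 608 kJ
Bonds formed (products):
  H–F: 2 × 584 = 1168
  Σ(formed) = 1168 kJ
ΔH = Σ(broken) − Σ(formed) = 608 − 1168 = −560 kJ

ΔH ≈ −560 kJ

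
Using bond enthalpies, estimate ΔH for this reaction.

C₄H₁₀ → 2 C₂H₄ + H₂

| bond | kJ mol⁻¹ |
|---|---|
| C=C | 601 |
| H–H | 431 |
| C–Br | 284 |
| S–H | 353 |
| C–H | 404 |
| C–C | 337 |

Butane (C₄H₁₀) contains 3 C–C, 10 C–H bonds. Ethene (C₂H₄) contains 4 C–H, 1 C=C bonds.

Bonds broken (reactants):
  C–C: 3 × 337 = 1011
  C–H: 10 × 404 = 4040
  Σ(broken) = 5051 kJ
Bonds formed (products):
  C–H: 8 × 404 = 3232
  C=C: 2 × 601 = 1202
  H–H: 1 × 431 = 431
  Σ(formed) = 4865 kJ
ΔH = Σ(broken) − Σ(formed) = 5051 − 4865 = +186 kJ

ΔH ≈ +186 kJ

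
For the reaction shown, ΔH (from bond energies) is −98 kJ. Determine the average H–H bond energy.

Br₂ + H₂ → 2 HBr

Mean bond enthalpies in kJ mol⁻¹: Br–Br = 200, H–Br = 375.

Let D be the H–H bond energy.
Σ(broken) = 1×200 + 1×D = 200 + D
Σ(formed) = 2×375 = 750
ΔH = Σ(broken) − Σ(formed) = (200 + D) − (750) = −550 + D
Setting this equal to −98 kJ gives D = 452 kJ/mol.

D(H–H) ≈ 452 kJ/mol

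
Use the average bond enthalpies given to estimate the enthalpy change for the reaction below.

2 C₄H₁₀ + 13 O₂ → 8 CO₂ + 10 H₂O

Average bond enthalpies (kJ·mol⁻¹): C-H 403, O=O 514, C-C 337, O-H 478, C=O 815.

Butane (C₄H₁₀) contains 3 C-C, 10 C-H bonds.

Bonds broken (reactants):
  C-C: 6 × 337 = 2022
  C-H: 20 × 403 = 8060
  O=O: 13 × 514 = 6682
  Σ(broken) = 16764 kJ
Bonds formed (products):
  C=O: 16 × 815 = 13040
  O-H: 20 × 478 = 9560
  Σ(formed) = 22600 kJ
ΔH = Σ(broken) − Σ(formed) = 16764 − 22600 = −5836 kJ

ΔH ≈ −5836 kJ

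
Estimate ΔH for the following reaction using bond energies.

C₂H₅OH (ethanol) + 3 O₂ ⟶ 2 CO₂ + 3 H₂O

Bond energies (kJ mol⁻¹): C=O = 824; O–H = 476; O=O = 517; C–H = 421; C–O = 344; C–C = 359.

ΔH ≈ −1317 kJ

Bonds broken (reactants):
  C–C: 1 × 359 = 359
  C–H: 5 × 421 = 2105
  C–O: 1 × 344 = 344
  O–H: 1 × 476 = 476
  O=O: 3 × 517 = 1551
  Σ(broken) = 4835 kJ
Bonds formed (products):
  C=O: 4 × 824 = 3296
  O–H: 6 × 476 = 2856
  Σ(formed) = 6152 kJ
ΔH = Σ(broken) − Σ(formed) = 4835 − 6152 = −1317 kJ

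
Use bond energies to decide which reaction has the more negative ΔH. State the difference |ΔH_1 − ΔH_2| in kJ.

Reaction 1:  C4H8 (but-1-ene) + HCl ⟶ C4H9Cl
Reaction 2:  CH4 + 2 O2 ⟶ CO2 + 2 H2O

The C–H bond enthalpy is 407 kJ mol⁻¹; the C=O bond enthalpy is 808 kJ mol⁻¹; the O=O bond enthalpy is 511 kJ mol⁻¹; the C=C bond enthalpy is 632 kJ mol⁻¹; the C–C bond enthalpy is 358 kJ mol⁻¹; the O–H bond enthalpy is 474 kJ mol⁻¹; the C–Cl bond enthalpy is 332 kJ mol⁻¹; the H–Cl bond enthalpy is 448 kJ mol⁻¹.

Reaction 2, by 845 kJ

Reaction 1:
  Bonds broken (reactants):
    C–C: 2 × 358 = 716
    C–H: 8 × 407 = 3256
    C=C: 1 × 632 = 632
    H–Cl: 1 × 448 = 448
    Σ(broken) = 5052 kJ
  Bonds formed (products):
    C–C: 3 × 358 = 1074
    C–Cl: 1 × 332 = 332
    C–H: 9 × 407 = 3663
    Σ(formed) = 5069 kJ
  ΔH_1 = 5052 − 5069 = −17 kJ
Reaction 2:
  Bonds broken (reactants):
    C–H: 4 × 407 = 1628
    O=O: 2 × 511 = 1022
    Σ(broken) = 2650 kJ
  Bonds formed (products):
    C=O: 2 × 808 = 1616
    O–H: 4 × 474 = 1896
    Σ(formed) = 3512 kJ
  ΔH_2 = 2650 − 3512 = −862 kJ
ΔH_1 − ΔH_2 = +845 kJ, so reaction 2 has the more negative ΔH; |ΔH_1 − ΔH_2| = 845 kJ.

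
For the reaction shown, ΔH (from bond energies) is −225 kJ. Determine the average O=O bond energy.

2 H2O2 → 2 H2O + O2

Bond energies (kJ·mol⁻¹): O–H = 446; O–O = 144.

D(O=O) ≈ 513 kJ/mol

Let D be the O=O bond energy.
Σ(broken) = 4×446 + 2×144 = 2072
Σ(formed) = 4×446 + 1×D = 1784 + D
ΔH = Σ(broken) − Σ(formed) = (2072) − (1784 + D) = +288 − D
Setting this equal to −225 kJ gives D = 513 kJ/mol.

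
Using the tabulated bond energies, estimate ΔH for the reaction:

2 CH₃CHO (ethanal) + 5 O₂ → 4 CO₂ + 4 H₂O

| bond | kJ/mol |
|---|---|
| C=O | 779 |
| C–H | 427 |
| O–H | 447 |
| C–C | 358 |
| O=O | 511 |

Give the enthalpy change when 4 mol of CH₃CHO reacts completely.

Bonds broken (reactants):
  C–C: 2 × 358 = 716
  C–H: 8 × 427 = 3416
  C=O: 2 × 779 = 1558
  O=O: 5 × 511 = 2555
  Σ(broken) = 8245 kJ
Bonds formed (products):
  C=O: 8 × 779 = 6232
  O–H: 8 × 447 = 3576
  Σ(formed) = 9808 kJ
ΔH = Σ(broken) − Σ(formed) = 8245 − 9808 = −1563 kJ
For 2× the reaction as written: 2 × (−1563) = −3126 kJ

ΔH = −3126 kJ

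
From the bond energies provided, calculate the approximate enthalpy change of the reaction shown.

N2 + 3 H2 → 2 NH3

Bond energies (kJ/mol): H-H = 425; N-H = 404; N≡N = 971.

Bonds broken (reactants):
  H-H: 3 × 425 = 1275
  N≡N: 1 × 971 = 971
  Σ(broken) = 2246 kJ
Bonds formed (products):
  N-H: 6 × 404 = 2424
  Σ(formed) = 2424 kJ
ΔH = Σ(broken) − Σ(formed) = 2246 − 2424 = −178 kJ

ΔH ≈ −178 kJ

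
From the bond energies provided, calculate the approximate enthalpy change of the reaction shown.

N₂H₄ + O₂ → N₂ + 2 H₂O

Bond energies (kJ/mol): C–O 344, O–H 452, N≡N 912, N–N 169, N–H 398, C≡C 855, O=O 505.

Bonds broken (reactants):
  N–H: 4 × 398 = 1592
  N–N: 1 × 169 = 169
  O=O: 1 × 505 = 505
  Σ(broken) = 2266 kJ
Bonds formed (products):
  N≡N: 1 × 912 = 912
  O–H: 4 × 452 = 1808
  Σ(formed) = 2720 kJ
ΔH = Σ(broken) − Σ(formed) = 2266 − 2720 = −454 kJ

ΔH ≈ −454 kJ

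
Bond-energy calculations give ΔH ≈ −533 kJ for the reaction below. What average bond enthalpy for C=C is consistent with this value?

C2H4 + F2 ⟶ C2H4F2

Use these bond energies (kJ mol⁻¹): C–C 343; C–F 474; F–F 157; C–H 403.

Let D be the C=C bond energy.
Σ(broken) = 4×403 + 1×D + 1×157 = 1769 + D
Σ(formed) = 1×343 + 2×474 + 4×403 = 2903
ΔH = Σ(broken) − Σ(formed) = (1769 + D) − (2903) = −1134 + D
Setting this equal to −533 kJ gives D = 601 kJ/mol.

D(C=C) ≈ 601 kJ/mol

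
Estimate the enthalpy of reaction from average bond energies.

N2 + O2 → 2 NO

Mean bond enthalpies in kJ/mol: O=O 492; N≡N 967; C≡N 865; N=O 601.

Bonds broken (reactants):
  N≡N: 1 × 967 = 967
  O=O: 1 × 492 = 492
  Σ(broken) = 1459 kJ
Bonds formed (products):
  N=O: 2 × 601 = 1202
  Σ(formed) = 1202 kJ
ΔH = Σ(broken) − Σ(formed) = 1459 − 1202 = +257 kJ

ΔH ≈ +257 kJ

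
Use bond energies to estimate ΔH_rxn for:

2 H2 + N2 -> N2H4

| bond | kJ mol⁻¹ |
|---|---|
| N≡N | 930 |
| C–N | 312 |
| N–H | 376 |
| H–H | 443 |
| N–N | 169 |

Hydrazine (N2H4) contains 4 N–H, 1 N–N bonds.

ΔH ≈ +143 kJ

Bonds broken (reactants):
  H–H: 2 × 443 = 886
  N≡N: 1 × 930 = 930
  Σ(broken) = 1816 kJ
Bonds formed (products):
  N–H: 4 × 376 = 1504
  N–N: 1 × 169 = 169
  Σ(formed) = 1673 kJ
ΔH = Σ(broken) − Σ(formed) = 1816 − 1673 = +143 kJ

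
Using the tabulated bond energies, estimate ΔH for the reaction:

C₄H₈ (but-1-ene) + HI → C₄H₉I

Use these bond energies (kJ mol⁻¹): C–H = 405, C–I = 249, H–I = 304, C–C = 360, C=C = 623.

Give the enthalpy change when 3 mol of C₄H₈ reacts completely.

ΔH = −261 kJ

Bonds broken (reactants):
  C–C: 2 × 360 = 720
  C–H: 8 × 405 = 3240
  C=C: 1 × 623 = 623
  H–I: 1 × 304 = 304
  Σ(broken) = 4887 kJ
Bonds formed (products):
  C–C: 3 × 360 = 1080
  C–H: 9 × 405 = 3645
  C–I: 1 × 249 = 249
  Σ(formed) = 4974 kJ
ΔH = Σ(broken) − Σ(formed) = 4887 − 4974 = −87 kJ
For 3× the reaction as written: 3 × (−87) = −261 kJ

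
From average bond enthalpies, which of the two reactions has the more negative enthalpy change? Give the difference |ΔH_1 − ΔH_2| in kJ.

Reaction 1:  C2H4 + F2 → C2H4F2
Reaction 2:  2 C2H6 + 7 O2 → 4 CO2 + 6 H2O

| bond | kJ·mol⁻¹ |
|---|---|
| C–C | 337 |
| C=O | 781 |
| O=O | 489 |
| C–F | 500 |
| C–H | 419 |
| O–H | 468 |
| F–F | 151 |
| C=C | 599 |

Reaction 2, by 2152 kJ

Reaction 1:
  Bonds broken (reactants):
    C–H: 4 × 419 = 1676
    C=C: 1 × 599 = 599
    F–F: 1 × 151 = 151
    Σ(broken) = 2426 kJ
  Bonds formed (products):
    C–C: 1 × 337 = 337
    C–F: 2 × 500 = 1000
    C–H: 4 × 419 = 1676
    Σ(formed) = 3013 kJ
  ΔH_1 = 2426 − 3013 = −587 kJ
Reaction 2:
  Bonds broken (reactants):
    C–C: 2 × 337 = 674
    C–H: 12 × 419 = 5028
    O=O: 7 × 489 = 3423
    Σ(broken) = 9125 kJ
  Bonds formed (products):
    C=O: 8 × 781 = 6248
    O–H: 12 × 468 = 5616
    Σ(formed) = 11864 kJ
  ΔH_2 = 9125 − 11864 = −2739 kJ
ΔH_1 − ΔH_2 = +2152 kJ, so reaction 2 has the more negative ΔH; |ΔH_1 − ΔH_2| = 2152 kJ.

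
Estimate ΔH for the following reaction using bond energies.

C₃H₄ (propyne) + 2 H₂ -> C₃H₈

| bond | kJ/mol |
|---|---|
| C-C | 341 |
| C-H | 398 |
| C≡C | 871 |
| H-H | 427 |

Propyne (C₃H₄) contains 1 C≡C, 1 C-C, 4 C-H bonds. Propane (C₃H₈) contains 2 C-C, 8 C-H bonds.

ΔH ≈ −208 kJ

Bonds broken (reactants):
  C≡C: 1 × 871 = 871
  C-C: 1 × 341 = 341
  C-H: 4 × 398 = 1592
  H-H: 2 × 427 = 854
  Σ(broken) = 3658 kJ
Bonds formed (products):
  C-C: 2 × 341 = 682
  C-H: 8 × 398 = 3184
  Σ(formed) = 3866 kJ
ΔH = Σ(broken) − Σ(formed) = 3658 − 3866 = −208 kJ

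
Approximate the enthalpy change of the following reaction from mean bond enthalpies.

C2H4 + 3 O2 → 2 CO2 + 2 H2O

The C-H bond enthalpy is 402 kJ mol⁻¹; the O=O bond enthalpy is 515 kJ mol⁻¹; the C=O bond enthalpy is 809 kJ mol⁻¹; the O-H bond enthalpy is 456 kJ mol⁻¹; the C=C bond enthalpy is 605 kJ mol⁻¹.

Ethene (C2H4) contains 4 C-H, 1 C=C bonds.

Bonds broken (reactants):
  C-H: 4 × 402 = 1608
  C=C: 1 × 605 = 605
  O=O: 3 × 515 = 1545
  Σ(broken) = 3758 kJ
Bonds formed (products):
  C=O: 4 × 809 = 3236
  O-H: 4 × 456 = 1824
  Σ(formed) = 5060 kJ
ΔH = Σ(broken) − Σ(formed) = 3758 − 5060 = −1302 kJ

ΔH ≈ −1302 kJ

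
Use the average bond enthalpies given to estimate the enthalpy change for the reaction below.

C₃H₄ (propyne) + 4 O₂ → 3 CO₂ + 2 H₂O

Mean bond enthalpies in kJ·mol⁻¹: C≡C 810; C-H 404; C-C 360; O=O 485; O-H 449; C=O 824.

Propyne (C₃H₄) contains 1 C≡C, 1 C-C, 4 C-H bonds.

ΔH ≈ −2014 kJ

Bonds broken (reactants):
  C≡C: 1 × 810 = 810
  C-C: 1 × 360 = 360
  C-H: 4 × 404 = 1616
  O=O: 4 × 485 = 1940
  Σ(broken) = 4726 kJ
Bonds formed (products):
  C=O: 6 × 824 = 4944
  O-H: 4 × 449 = 1796
  Σ(formed) = 6740 kJ
ΔH = Σ(broken) − Σ(formed) = 4726 − 6740 = −2014 kJ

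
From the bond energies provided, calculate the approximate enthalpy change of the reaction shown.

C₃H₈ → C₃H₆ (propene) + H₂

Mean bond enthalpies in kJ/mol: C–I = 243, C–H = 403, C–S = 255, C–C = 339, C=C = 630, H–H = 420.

ΔH ≈ +95 kJ

Bonds broken (reactants):
  C–C: 2 × 339 = 678
  C–H: 8 × 403 = 3224
  Σ(broken) = 3902 kJ
Bonds formed (products):
  C–C: 1 × 339 = 339
  C–H: 6 × 403 = 2418
  C=C: 1 × 630 = 630
  H–H: 1 × 420 = 420
  Σ(formed) = 3807 kJ
ΔH = Σ(broken) − Σ(formed) = 3902 − 3807 = +95 kJ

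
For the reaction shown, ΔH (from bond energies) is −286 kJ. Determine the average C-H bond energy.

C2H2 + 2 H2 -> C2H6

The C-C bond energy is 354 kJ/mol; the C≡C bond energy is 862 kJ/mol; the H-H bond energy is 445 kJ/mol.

D(C-H) ≈ 421 kJ/mol

Let D be the C-H bond energy.
Σ(broken) = 1×862 + 2×D + 2×445 = 1752 + 2D
Σ(formed) = 1×354 + 6×D = 354 + 6D
ΔH = Σ(broken) − Σ(formed) = (1752 + 2D) − (354 + 6D) = +1398 − 4D
Setting this equal to −286 kJ gives 4D = 1684, so D = 421 kJ/mol.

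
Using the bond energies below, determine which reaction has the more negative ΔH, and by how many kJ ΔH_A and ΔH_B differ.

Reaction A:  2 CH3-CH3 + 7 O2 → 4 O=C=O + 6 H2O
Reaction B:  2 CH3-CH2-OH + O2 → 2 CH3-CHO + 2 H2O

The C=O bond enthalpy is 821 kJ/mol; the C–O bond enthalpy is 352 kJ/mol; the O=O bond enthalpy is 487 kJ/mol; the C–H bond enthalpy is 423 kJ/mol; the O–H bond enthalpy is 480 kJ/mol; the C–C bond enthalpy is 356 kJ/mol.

Reaction A:
  Bonds broken (reactants):
    C–C: 2 × 356 = 712
    C–H: 12 × 423 = 5076
    O=O: 7 × 487 = 3409
    Σ(broken) = 9197 kJ
  Bonds formed (products):
    C=O: 8 × 821 = 6568
    O–H: 12 × 480 = 5760
    Σ(formed) = 12328 kJ
  ΔH_A = 9197 − 12328 = −3131 kJ
Reaction B:
  Bonds broken (reactants):
    C–C: 2 × 356 = 712
    C–H: 10 × 423 = 4230
    C–O: 2 × 352 = 704
    O–H: 2 × 480 = 960
    O=O: 1 × 487 = 487
    Σ(broken) = 7093 kJ
  Bonds formed (products):
    C–C: 2 × 356 = 712
    C–H: 8 × 423 = 3384
    C=O: 2 × 821 = 1642
    O–H: 4 × 480 = 1920
    Σ(formed) = 7658 kJ
  ΔH_B = 7093 − 7658 = −565 kJ
ΔH_A − ΔH_B = −2566 kJ, so reaction A has the more negative ΔH; |ΔH_A − ΔH_B| = 2566 kJ.

Reaction A, by 2566 kJ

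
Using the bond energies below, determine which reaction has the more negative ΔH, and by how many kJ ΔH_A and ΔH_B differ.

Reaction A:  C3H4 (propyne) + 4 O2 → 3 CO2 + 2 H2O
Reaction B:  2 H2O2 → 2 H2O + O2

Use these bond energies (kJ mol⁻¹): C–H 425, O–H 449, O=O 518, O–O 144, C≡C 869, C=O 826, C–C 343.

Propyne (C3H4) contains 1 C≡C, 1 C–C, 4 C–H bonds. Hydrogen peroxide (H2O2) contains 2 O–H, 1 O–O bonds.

Reaction A, by 1538 kJ

Reaction A:
  Bonds broken (reactants):
    C≡C: 1 × 869 = 869
    C–C: 1 × 343 = 343
    C–H: 4 × 425 = 1700
    O=O: 4 × 518 = 2072
    Σ(broken) = 4984 kJ
  Bonds formed (products):
    C=O: 6 × 826 = 4956
    O–H: 4 × 449 = 1796
    Σ(formed) = 6752 kJ
  ΔH_A = 4984 − 6752 = −1768 kJ
Reaction B:
  Bonds broken (reactants):
    O–H: 4 × 449 = 1796
    O–O: 2 × 144 = 288
    Σ(broken) = 2084 kJ
  Bonds formed (products):
    O–H: 4 × 449 = 1796
    O=O: 1 × 518 = 518
    Σ(formed) = 2314 kJ
  ΔH_B = 2084 − 2314 = −230 kJ
ΔH_A − ΔH_B = −1538 kJ, so reaction A has the more negative ΔH; |ΔH_A − ΔH_B| = 1538 kJ.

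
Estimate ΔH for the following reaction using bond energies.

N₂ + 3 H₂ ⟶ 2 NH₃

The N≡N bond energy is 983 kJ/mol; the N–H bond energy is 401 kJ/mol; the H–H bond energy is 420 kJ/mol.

ΔH ≈ −163 kJ

Bonds broken (reactants):
  H–H: 3 × 420 = 1260
  N≡N: 1 × 983 = 983
  Σ(broken) = 2243 kJ
Bonds formed (products):
  N–H: 6 × 401 = 2406
  Σ(formed) = 2406 kJ
ΔH = Σ(broken) − Σ(formed) = 2243 − 2406 = −163 kJ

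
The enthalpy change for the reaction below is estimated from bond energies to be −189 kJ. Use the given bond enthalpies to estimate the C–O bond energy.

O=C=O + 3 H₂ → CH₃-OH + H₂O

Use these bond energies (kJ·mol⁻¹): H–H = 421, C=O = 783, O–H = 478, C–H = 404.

D(C–O) ≈ 372 kJ/mol

Let D be the C–O bond energy.
Σ(broken) = 2×783 + 3×421 = 2829
Σ(formed) = 3×404 + 1×D + 3×478 = 2646 + D
ΔH = Σ(broken) − Σ(formed) = (2829) − (2646 + D) = +183 − D
Setting this equal to −189 kJ gives D = 372 kJ/mol.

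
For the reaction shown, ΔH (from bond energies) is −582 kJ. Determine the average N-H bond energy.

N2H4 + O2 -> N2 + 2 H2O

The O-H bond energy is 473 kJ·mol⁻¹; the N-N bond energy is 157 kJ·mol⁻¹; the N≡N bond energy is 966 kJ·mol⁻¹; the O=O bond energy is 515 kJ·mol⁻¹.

Let D be the N-H bond energy.
Σ(broken) = 4×D + 1×157 + 1×515 = 672 + 4D
Σ(formed) = 1×966 + 4×473 = 2858
ΔH = Σ(broken) − Σ(formed) = (672 + 4D) − (2858) = −2186 + 4D
Setting this equal to −582 kJ gives 4D = 1604, so D = 401 kJ/mol.

D(N-H) ≈ 401 kJ/mol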